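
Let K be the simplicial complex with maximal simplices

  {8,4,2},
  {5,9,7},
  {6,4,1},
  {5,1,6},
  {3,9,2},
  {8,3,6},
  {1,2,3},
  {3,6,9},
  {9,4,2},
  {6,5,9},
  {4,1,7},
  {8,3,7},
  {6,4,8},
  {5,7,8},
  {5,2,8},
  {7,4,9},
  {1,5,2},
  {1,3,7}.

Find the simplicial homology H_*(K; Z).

We work with the vertex ordering 1 < 2 < 3 < 4 < 5 < 6 < 7 < 8 < 9. The simplices of K, each written with vertices in increasing order, are:

  0-simplices (9): [1], [2], [3], [4], [5], [6], [7], [8], [9]
  1-simplices (27): (27 of them)
  2-simplices (18): [1,2,3], [1,2,5], [1,3,7], [1,4,6], [1,4,7], [1,5,6], [2,3,9], [2,4,8], [2,4,9], [2,5,8], [3,6,8], [3,6,9], [3,7,8], [4,6,8], [4,7,9], [5,6,9], [5,7,8], [5,7,9]

Hence C_0 ≅ Z^9, C_1 ≅ Z^27, C_2 ≅ Z^18.

Boundary ∂_1: C_1 → C_0 maps an edge to its endpoints' difference, ∂[p,q] = q − p.
As a 9×27 matrix over Z this has rank 8, with invariant factors (1,1,1,1,1,1,1,1).

∂_2: C_2 → C_1 acts by ∂[p,q,r] = [q,r] − [p,r] + [p,q]. For instance
  ∂[2,4,9] = [4,9] − [2,9] + [2,4],
  ∂[3,7,8] = [7,8] − [3,8] + [3,7].
The resulting 27×18 matrix has rank 17, and its Smith normal form has invariant factors (1,1,1,1,1,1,1,1,1,1,1,1,1,1,1,1,1).

Now H_k = ker ∂_k / im ∂_{k+1}, so:

  H_0: rank C_0 − rank ∂_1 = 9 − 8 = 1, and the invariant factors of ∂_1 are all 1, so H_0 = Z.
  H_1: rank ker ∂_1 − rank ∂_2 = (27 − 8) − 17 = 2, and the invariant factors of ∂_2 are all 1, so H_1 = Z^2.
  H_2: rank ker ∂_2 − rank ∂_3 = (18 − 17) − 0 = 1, and there is no ∂_3, so H_2 = Z.

As a check, the Euler characteristic is 9 − 27 + 18 = 0, which agrees with 1 − 2 + 1 = 0.
(K is a triangulation of the torus T^2.)

H_0 = Z,  H_1 = Z^2,  H_2 = Z.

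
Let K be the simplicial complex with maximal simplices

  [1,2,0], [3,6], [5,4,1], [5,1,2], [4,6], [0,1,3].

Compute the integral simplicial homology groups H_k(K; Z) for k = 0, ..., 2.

We work with the vertex ordering 0 < 1 < 2 < 3 < 4 < 5 < 6. The simplices of K, each written with vertices in increasing order, are:

  0-simplices (7): [0], [1], [2], [3], [4], [5], [6]
  1-simplices (11): [0,1], [0,2], [0,3], [1,2], [1,3], [1,4], [1,5], [2,5], [3,6], [4,5], [4,6]
  2-simplices (4): [0,1,2], [0,1,3], [1,2,5], [1,4,5]

Hence C_0 ≅ Z^7, C_1 ≅ Z^11, C_2 ≅ Z^4.

The boundary map ∂_1: C_1 → C_0 maps an edge to its endpoints' difference, ∂[p,q] = q − p. For instance
  ∂[0,1] = [1] − [0].
As a 7×11 matrix over Z this has rank 6, with invariant factors (1,1,1,1,1,1).

∂_2: C_2 → C_1 acts by ∂[p,q,r] = [q,r] − [p,r] + [p,q]. For instance
  ∂[1,2,5] = [2,5] − [1,5] + [1,2],
  ∂[1,4,5] = [4,5] − [1,5] + [1,4].
This gives a 11×4 integer matrix of rank 4; reducing to Smith normal form yields diagonal entries (1,1,1,1).

Reading off H_k = ker ∂_k / im ∂_{k+1}:

  H_0: rank C_0 − rank ∂_1 = 7 − 6 = 1, and the invariant factors of ∂_1 are all 1, so H_0 = Z.
  H_1: rank ker ∂_1 − rank ∂_2 = (11 − 6) − 4 = 1, and the invariant factors of ∂_2 are all 1, so H_1 = Z.
  H_2: rank ker ∂_2 − rank ∂_3 = (4 − 4) − 0 = 0, and there is no ∂_3, so H_2 = 0.

As a check, the Euler characteristic is 7 − 11 + 4 = 0, which agrees with 1 − 1 + 0 = 0.

H_0 ≅ Z,  H_1 ≅ Z,  H_2 = 0.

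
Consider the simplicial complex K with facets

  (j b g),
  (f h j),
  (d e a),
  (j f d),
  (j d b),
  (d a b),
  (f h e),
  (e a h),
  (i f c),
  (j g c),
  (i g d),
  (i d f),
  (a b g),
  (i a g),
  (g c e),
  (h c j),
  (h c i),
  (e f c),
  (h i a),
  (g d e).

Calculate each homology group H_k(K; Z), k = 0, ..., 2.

H_0 = Z,  H_1 = Z ⊕ Z/2,  H_2 = 0.

Order the vertices as a < b < c < d < e < f < g < h < i < j. Listing each simplex with vertices in this order, K has dimension 2 with simplices:

  0-simplices (10): a, b, c, d, e, f, g, h, i, j
  1-simplices (30): ab, ad, ae, ag, ah, ai, bd, bg, bj, ce, cf, cg, ch, ci, cj, de, df, dg, di, dj, ef, eg, eh, fh, fi, fj, gi, gj, hi, hj
  2-simplices (20): abd, abg, ade, aeh, agi, ahi, bdj, bgj, cef, ceg, cfi, cgj, chi, chj, deg, dfi, dfj, dgi, efh, fhj

Hence C_0 ≅ Z^10, C_1 ≅ Z^30, C_2 ≅ Z^20.

Boundary ∂_1: C_1 → C_0 sends each edge [p,q] (with p < q) to q − p.
This gives a 10×30 integer matrix of rank 9; reducing to Smith normal form yields diagonal entries (1,1,1,1,1,1,1,1,1).

The boundary map ∂_2: C_2 → C_1 acts by ∂[p,q,r] = [q,r] − [p,r] + [p,q]. For instance
  ∂cef = ef − cf + ce,
  ∂cgj = gj − cj + cg.
As a 30×20 matrix over Z this has rank 20, with invariant factors (1,1,1,1,1,1,1,1,1,1,1,1,1,1,1,1,1,1,1,2).

Reading off H_k = ker ∂_k / im ∂_{k+1}:

  H_0: rank C_0 − rank ∂_1 = 10 − 9 = 1, and the invariant factors of ∂_1 are all 1, so H_0 ≅ Z.
  H_1: rank ker ∂_1 − rank ∂_2 = (30 − 9) − 20 = 1, and ∂_2 has invariant factor 2 > 1, so H_1 ≅ Z ⊕ Z/2.
  H_2: rank ker ∂_2 − rank ∂_3 = (20 − 20) − 0 = 0, and there is no ∂_3, so H_2 ≅ 0.

(K is a triangulation of the Klein bottle.)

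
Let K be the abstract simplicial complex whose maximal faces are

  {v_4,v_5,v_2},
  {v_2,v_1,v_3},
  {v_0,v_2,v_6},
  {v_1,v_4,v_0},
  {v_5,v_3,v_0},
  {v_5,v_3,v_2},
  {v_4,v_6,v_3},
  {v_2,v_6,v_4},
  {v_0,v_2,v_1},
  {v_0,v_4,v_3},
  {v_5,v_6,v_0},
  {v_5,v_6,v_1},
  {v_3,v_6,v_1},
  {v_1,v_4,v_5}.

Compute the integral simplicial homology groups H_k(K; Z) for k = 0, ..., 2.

H_0 ≅ Z,  H_1 ≅ Z^2,  H_2 ≅ Z.

Order the vertices as v_0 < v_1 < v_2 < v_3 < v_4 < v_5 < v_6. Listing each simplex with vertices in this order, K has dimension 2 with simplices:

  0-simplices (7): [v_0], [v_1], [v_2], [v_3], [v_4], [v_5], [v_6]
  1-simplices (21): (21 of them)
  2-simplices (14): (14 of them)

giving chain groups C_0 ≅ Z^7, C_1 ≅ Z^21, C_2 ≅ Z^14.

∂_1: C_1 → C_0 is given by ∂[p,q] = [q] − [p].
The 7×21 boundary matrix has rank 6 and Smith normal form diag(1,1,1,1,1,1).

The boundary map ∂_2: C_2 → C_1 maps a triangle to the signed sum of its edges. For instance
  ∂[v_0,v_1,v_4] = [v_1,v_4] − [v_0,v_4] + [v_0,v_1],
  ∂[v_2,v_3,v_5] = [v_3,v_5] − [v_2,v_5] + [v_2,v_3].
The 21×14 boundary matrix has rank 13 and Smith normal form diag(1,1,1,1,1,1,1,1,1,1,1,1,1).

From H_k ≅ ker(∂_k) / im(∂_{k+1}) we obtain:

  H_0: rank C_0 − rank ∂_1 = 7 − 6 = 1, and the invariant factors of ∂_1 are all 1, so H_0 = Z.
  H_1: rank ker ∂_1 − rank ∂_2 = (21 − 6) − 13 = 2, and the invariant factors of ∂_2 are all 1, so H_1 = Z^2.
  H_2: rank ker ∂_2 − rank ∂_3 = (14 − 13) − 0 = 1, and there is no ∂_3, so H_2 = Z.

As a check, the Euler characteristic is 7 − 21 + 14 = 0, which agrees with 1 − 2 + 1 = 0.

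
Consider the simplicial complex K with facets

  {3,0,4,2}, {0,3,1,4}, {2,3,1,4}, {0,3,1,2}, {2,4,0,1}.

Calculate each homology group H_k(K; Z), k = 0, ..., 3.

We work with the vertex ordering 0 < 1 < 2 < 3 < 4. The simplices of K, each written with vertices in increasing order, are:

  0-simplices (5): [0], [1], [2], [3], [4]
  1-simplices (10): [0,1], [0,2], [0,3], [0,4], [1,2], [1,3], [1,4], [2,3], [2,4], [3,4]
  2-simplices (10): [0,1,2], [0,1,3], [0,1,4], [0,2,3], [0,2,4], [0,3,4], [1,2,3], [1,2,4], [1,3,4], [2,3,4]
  3-simplices (5): [0,1,2,3], [0,1,2,4], [0,1,3,4], [0,2,3,4], [1,2,3,4]

Hence C_0 ≅ Z^5, C_1 ≅ Z^10, C_2 ≅ Z^10, C_3 ≅ Z^5.

Boundary ∂_1: C_1 → C_0 sends each edge [p,q] (with p < q) to q − p. For instance
  ∂[2,4] = [4] − [2].
This gives a 5×10 integer matrix of rank 4; reducing to Smith normal form yields diagonal entries (1,1,1,1).

The boundary map ∂_2: C_2 → C_1 sends each 2-simplex [p,q,r] to [q,r] − [p,r] + [p,q]. For instance
  ∂[0,3,4] = [3,4] − [0,4] + [0,3],
  ∂[1,2,3] = [2,3] − [1,3] + [1,2].
The resulting 10×10 matrix has rank 6, and its Smith normal form has invariant factors (1,1,1,1,1,1).

The boundary map ∂_3: C_3 → C_2 sends each 3-simplex σ to the alternating sum Σ_i (−1)^i (σ with its i-th vertex removed). For instance
  ∂[0,1,2,3] = [1,2,3] − [0,2,3] + [0,1,3] − [0,1,2],
  ∂[0,1,3,4] = [1,3,4] − [0,3,4] + [0,1,4] − [0,1,3].
This gives a 10×5 integer matrix of rank 4; reducing to Smith normal form yields diagonal entries (1,1,1,1).

From H_k ≅ ker(∂_k) / im(∂_{k+1}) we obtain:

  H_0: rank C_0 − rank ∂_1 = 5 − 4 = 1, and the invariant factors of ∂_1 are all 1, so H_0 ≅ Z.
  H_1: rank ker ∂_1 − rank ∂_2 = (10 − 4) − 6 = 0, and the invariant factors of ∂_2 are all 1, so H_1 ≅ 0.
  H_2: rank ker ∂_2 − rank ∂_3 = (10 − 6) − 4 = 0, and the invariant factors of ∂_3 are all 1, so H_2 ≅ 0.
  H_3: rank ker ∂_3 − rank ∂_4 = (5 − 4) − 0 = 1, and there is no ∂_4, so H_3 ≅ Z.

As a check, the Euler characteristic is 5 − 10 + 10 − 5 = 0, which agrees with 1 − 0 + 0 − 1 = 0.

H_0 ≅ Z,  H_1 = 0,  H_2 = 0,  H_3 ≅ Z.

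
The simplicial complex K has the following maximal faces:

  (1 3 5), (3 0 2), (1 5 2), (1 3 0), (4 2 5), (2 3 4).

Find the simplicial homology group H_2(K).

H_2 ≅ 0.

Order the vertices as 0 < 1 < 2 < 3 < 4 < 5. Listing each simplex with vertices in this order, K has dimension 2 with simplices:

  0-simplices (6): [0], [1], [2], [3], [4], [5]
  1-simplices (12): [0,1], [0,2], [0,3], [1,2], [1,3], [1,5], [2,3], [2,4], [2,5], [3,4], [3,5], [4,5]
  2-simplices (6): [0,1,3], [0,2,3], [1,2,5], [1,3,5], [2,3,4], [2,4,5]

Hence C_0 ≅ Z^6, C_1 ≅ Z^12, C_2 ≅ Z^6.

The boundary map ∂_1: C_1 → C_0 is given by ∂[p,q] = [q] − [p].
As a 6×12 matrix over Z this has rank 5, with invariant factors (1,1,1,1,1).

The boundary map ∂_2: C_2 → C_1 maps a triangle to the signed sum of its edges. For instance
  ∂[2,4,5] = [4,5] − [2,5] + [2,4],
  ∂[1,2,5] = [2,5] − [1,5] + [1,2].
This gives a 12×6 integer matrix of rank 6; reducing to Smith normal form yields diagonal entries (1,1,1,1,1,1).

Computing H_k = (kernel of ∂_k) / (image of ∂_{k+1}):

  H_2: rank ker ∂_2 − rank ∂_3 = (6 − 6) − 0 = 0, and there is no ∂_3, so H_2 ≅ 0.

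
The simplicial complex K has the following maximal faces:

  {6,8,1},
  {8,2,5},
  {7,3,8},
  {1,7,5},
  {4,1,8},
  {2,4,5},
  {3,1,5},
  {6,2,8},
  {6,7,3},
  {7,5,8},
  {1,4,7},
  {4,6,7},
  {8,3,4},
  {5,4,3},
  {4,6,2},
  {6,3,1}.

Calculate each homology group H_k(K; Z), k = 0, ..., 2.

Fix the vertex order 1 < 2 < 3 < 4 < 5 < 6 < 7 < 8 and write every simplex with vertices in increasing order. Then dim K = 2 and the simplices of K are:

  0-simplices (8): [1], [2], [3], [4], [5], [6], [7], [8]
  1-simplices (24): (24 of them)
  2-simplices (16): [1,3,5], [1,3,6], [1,4,7], [1,4,8], [1,5,7], [1,6,8], [2,4,5], [2,4,6], [2,5,8], [2,6,8], [3,4,5], [3,4,8], [3,6,7], [3,7,8], [4,6,7], [5,7,8]

giving chain groups C_0 ≅ Z^8, C_1 ≅ Z^24, C_2 ≅ Z^16.

∂_1: C_1 → C_0 is given by ∂[p,q] = [q] − [p]. For instance
  ∂[3,4] = [4] − [3].
The 8×24 boundary matrix has rank 7 and Smith normal form diag(1,1,1,1,1,1,1).

Boundary ∂_2: C_2 → C_1 acts by ∂[p,q,r] = [q,r] − [p,r] + [p,q]. For instance
  ∂[2,4,6] = [4,6] − [2,6] + [2,4],
  ∂[1,5,7] = [5,7] − [1,7] + [1,5].
The 24×16 boundary matrix has rank 15 and Smith normal form diag(1,1,1,1,1,1,1,1,1,1,1,1,1,1,1).

Now H_k = ker ∂_k / im ∂_{k+1}, so:

  H_0: rank C_0 − rank ∂_1 = 8 − 7 = 1, and the invariant factors of ∂_1 are all 1, so H_0 ≅ Z.
  H_1: rank ker ∂_1 − rank ∂_2 = (24 − 7) − 15 = 2, and the invariant factors of ∂_2 are all 1, so H_1 ≅ Z^2.
  H_2: rank ker ∂_2 − rank ∂_3 = (16 − 15) − 0 = 1, and there is no ∂_3, so H_2 ≅ Z.

H_0 = Z,  H_1 = Z^2,  H_2 = Z.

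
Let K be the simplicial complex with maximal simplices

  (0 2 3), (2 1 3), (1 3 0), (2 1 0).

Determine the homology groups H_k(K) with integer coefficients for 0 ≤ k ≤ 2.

K has 4 vertices, 6 edges, 4 triangles.
rank ∂_0 = 0, rank ∂_1 = 3 ⇒ b_0 = 4 − 0 − 3 = 1; all invariant factors of ∂_1 are 1 so no torsion. So H_0 ≅ Z.
rank ∂_1 = 3, rank ∂_2 = 3 ⇒ b_1 = 6 − 3 − 3 = 0; all invariant factors of ∂_2 are 1 so no torsion. So H_1 ≅ 0.
rank ∂_2 = 3, rank ∂_3 = 0 ⇒ b_2 = 4 − 3 − 0 = 1. So H_2 ≅ Z.

H_0 = Z,  H_1 = 0,  H_2 = Z.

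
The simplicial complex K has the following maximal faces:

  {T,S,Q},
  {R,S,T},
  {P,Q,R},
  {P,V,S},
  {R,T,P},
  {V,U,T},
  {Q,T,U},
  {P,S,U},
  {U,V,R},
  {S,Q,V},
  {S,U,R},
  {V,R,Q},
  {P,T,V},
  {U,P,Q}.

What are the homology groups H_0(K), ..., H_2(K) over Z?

Take the total order P < Q < R < S < T < U < V on the vertex set. Then K (dimension 2) consists of the simplices:

  0-simplices (7): P, Q, R, S, T, U, V
  1-simplices (21): PQ, PR, PS, PT, PU, PV, QR, QS, QT, QU, QV, RS, RT, RU, RV, ST, SU, SV, TU, TV, UV
  2-simplices (14): PQR, PQU, PRT, PSU, PSV, PTV, QRV, QST, QSV, QTU, RST, RSU, RUV, TUV

giving chain groups C_0 ≅ Z^7, C_1 ≅ Z^21, C_2 ≅ Z^14.

Boundary ∂_1: C_1 → C_0 sends each edge [p,q] (with p < q) to q − p.
The resulting 7×21 matrix has rank 6, and its Smith normal form has invariant factors (1,1,1,1,1,1).

The boundary map ∂_2: C_2 → C_1 sends each 2-simplex [p,q,r] to [q,r] − [p,r] + [p,q]. For instance
  ∂QRV = RV − QV + QR,
  ∂RST = ST − RT + RS.
The resulting 21×14 matrix has rank 13, and its Smith normal form has invariant factors (1,1,1,1,1,1,1,1,1,1,1,1,1).

From H_k ≅ ker(∂_k) / im(∂_{k+1}) we obtain:

  H_0: rank C_0 − rank ∂_1 = 7 − 6 = 1, and the invariant factors of ∂_1 are all 1, so H_0 = Z.
  H_1: rank ker ∂_1 − rank ∂_2 = (21 − 6) − 13 = 2, and the invariant factors of ∂_2 are all 1, so H_1 = Z^2.
  H_2: rank ker ∂_2 − rank ∂_3 = (14 − 13) − 0 = 1, and there is no ∂_3, so H_2 = Z.

As a check, the Euler characteristic is 7 − 21 + 14 = 0, which agrees with 1 − 2 + 1 = 0.
(K is a triangulation of the torus T^2.)

H_0 ≅ Z,  H_1 ≅ Z^2,  H_2 ≅ Z.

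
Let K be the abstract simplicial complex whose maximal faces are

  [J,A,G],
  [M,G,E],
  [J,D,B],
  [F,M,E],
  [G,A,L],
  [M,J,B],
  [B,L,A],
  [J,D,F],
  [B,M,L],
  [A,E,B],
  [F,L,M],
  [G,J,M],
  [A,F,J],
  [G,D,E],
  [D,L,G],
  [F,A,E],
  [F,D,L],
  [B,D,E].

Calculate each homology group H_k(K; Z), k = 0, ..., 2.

Fix the vertex order A < B < D < E < F < G < J < L < M and write every simplex with vertices in increasing order. Then dim K = 2 and the simplices of K are:

  0-simplices (9): A, B, D, E, F, G, J, L, M
  1-simplices (27): AB, AE, AF, AG, AJ, AL, BD, BE, BJ, BL, BM, DE, DF, DG, DJ, DL, EF, EG, EM, FJ, FL, FM, GJ, GL, GM, JM, LM
  2-simplices (18): ABE, ABL, AEF, AFJ, AGJ, AGL, BDE, BDJ, BJM, BLM, DEG, DFJ, DFL, DGL, EFM, EGM, FLM, GJM

so the chain groups are C_0 ≅ Z^9, C_1 ≅ Z^27, C_2 ≅ Z^18.

The boundary map ∂_1: C_1 → C_0 is given by ∂[p,q] = [q] − [p]. For instance
  ∂AE = E − A.
The resulting 9×27 matrix has rank 8, and its Smith normal form has invariant factors (1,1,1,1,1,1,1,1).

Boundary ∂_2: C_2 → C_1 maps a triangle to the signed sum of its edges. For instance
  ∂GJM = JM − GM + GJ,
  ∂AFJ = FJ − AJ + AF.
The resulting 27×18 matrix has rank 17, and its Smith normal form has invariant factors (1,1,1,1,1,1,1,1,1,1,1,1,1,1,1,1,1).

From H_k ≅ ker(∂_k) / im(∂_{k+1}) we obtain:

  H_0: rank C_0 − rank ∂_1 = 9 − 8 = 1, and the invariant factors of ∂_1 are all 1, so H_0 ≅ Z.
  H_1: rank ker ∂_1 − rank ∂_2 = (27 − 8) − 17 = 2, and the invariant factors of ∂_2 are all 1, so H_1 ≅ Z^2.
  H_2: rank ker ∂_2 − rank ∂_3 = (18 − 17) − 0 = 1, and there is no ∂_3, so H_2 ≅ Z.

As a check, the Euler characteristic is 9 − 27 + 18 = 0, which agrees with 1 − 2 + 1 = 0.

H_0 ≅ Z,  H_1 ≅ Z^2,  H_2 ≅ Z.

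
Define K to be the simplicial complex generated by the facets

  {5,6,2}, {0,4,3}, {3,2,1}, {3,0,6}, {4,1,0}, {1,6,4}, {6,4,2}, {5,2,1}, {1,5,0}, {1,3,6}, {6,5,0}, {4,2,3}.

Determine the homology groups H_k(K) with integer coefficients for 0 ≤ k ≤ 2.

Order the vertices as 0 < 1 < 2 < 3 < 4 < 5 < 6. Listing each simplex with vertices in this order, K has dimension 2 with simplices:

  0-simplices (7): [0], [1], [2], [3], [4], [5], [6]
  1-simplices (18): [0,1], [0,3], [0,4], [0,5], [0,6], [1,2], [1,3], [1,4], [1,5], [1,6], [2,3], [2,4], [2,5], [2,6], [3,4], [3,6], [4,6], [5,6]
  2-simplices (12): [0,1,4], [0,1,5], [0,3,4], [0,3,6], [0,5,6], [1,2,3], [1,2,5], [1,3,6], [1,4,6], [2,3,4], [2,4,6], [2,5,6]

Hence C_0 ≅ Z^7, C_1 ≅ Z^18, C_2 ≅ Z^12.

The boundary map ∂_1: C_1 → C_0 is given by ∂[p,q] = [q] − [p].
The resulting 7×18 matrix has rank 6, and its Smith normal form has invariant factors (1,1,1,1,1,1).

∂_2: C_2 → C_1 acts by ∂[p,q,r] = [q,r] − [p,r] + [p,q]. For instance
  ∂[0,3,4] = [3,4] − [0,4] + [0,3],
  ∂[2,3,4] = [3,4] − [2,4] + [2,3].
The 18×12 boundary matrix has rank 12 and Smith normal form diag(1,1,1,1,1,1,1,1,1,1,1,2).

Reading off H_k = ker ∂_k / im ∂_{k+1}:

  H_0: rank C_0 − rank ∂_1 = 7 − 6 = 1, and the invariant factors of ∂_1 are all 1, so H_0 = Z.
  H_1: rank ker ∂_1 − rank ∂_2 = (18 − 6) − 12 = 0, and ∂_2 has invariant factor 2 > 1, so H_1 = Z/2.
  H_2: rank ker ∂_2 − rank ∂_3 = (12 − 12) − 0 = 0, and there is no ∂_3, so H_2 = 0.

As a check, the Euler characteristic is 7 − 18 + 12 = 1, which agrees with 1 − 0 + 0 = 1.

H_0 = Z,  H_1 = Z/2,  H_2 = 0.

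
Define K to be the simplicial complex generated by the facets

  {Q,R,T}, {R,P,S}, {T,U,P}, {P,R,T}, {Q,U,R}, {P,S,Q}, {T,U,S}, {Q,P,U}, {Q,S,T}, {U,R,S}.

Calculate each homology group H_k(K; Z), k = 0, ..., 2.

H_0 = Z,  H_1 = Z/2,  H_2 = 0.

We work with the vertex ordering P < Q < R < S < T < U. The simplices of K, each written with vertices in increasing order, are:

  0-simplices (6): P, Q, R, S, T, U
  1-simplices (15): PQ, PR, PS, PT, PU, QR, QS, QT, QU, RS, RT, RU, ST, SU, TU
  2-simplices (10): PQS, PQU, PRS, PRT, PTU, QRT, QRU, QST, RSU, STU

giving chain groups C_0 ≅ Z^6, C_1 ≅ Z^15, C_2 ≅ Z^10.

Boundary ∂_1: C_1 → C_0 is given by ∂[p,q] = [q] − [p].
As a 6×15 matrix over Z this has rank 5, with invariant factors (1,1,1,1,1).

The boundary map ∂_2: C_2 → C_1 acts by ∂[p,q,r] = [q,r] − [p,r] + [p,q]. For instance
  ∂RSU = SU − RU + RS,
  ∂QRU = RU − QU + QR.
The resulting 15×10 matrix has rank 10, and its Smith normal form has invariant factors (1,1,1,1,1,1,1,1,1,2).

Now H_k = ker ∂_k / im ∂_{k+1}, so:

  H_0: rank C_0 − rank ∂_1 = 6 − 5 = 1, and the invariant factors of ∂_1 are all 1, so H_0 ≅ Z.
  H_1: rank ker ∂_1 − rank ∂_2 = (15 − 5) − 10 = 0, and ∂_2 has invariant factor 2 > 1, so H_1 ≅ Z/2.
  H_2: rank ker ∂_2 − rank ∂_3 = (10 − 10) − 0 = 0, and there is no ∂_3, so H_2 ≅ 0.

As a check, the Euler characteristic is 6 − 15 + 10 = 1, which agrees with 1 − 0 + 0 = 1.
(K is a triangulation of the real projective plane RP^2.)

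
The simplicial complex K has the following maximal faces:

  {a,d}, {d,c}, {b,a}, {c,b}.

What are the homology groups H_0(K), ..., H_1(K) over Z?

H_0 = Z,  H_1 = Z.

Take the total order a < b < c < d on the vertex set. Then K (dimension 1) consists of the simplices:

  0-simplices (4): a, b, c, d
  1-simplices (4): ab, ad, bc, cd

Hence C_0 ≅ Z^4, C_1 ≅ Z^4.

Boundary ∂_1: C_1 → C_0 maps an edge to its endpoints' difference, ∂[p,q] = q − p. For instance
  ∂cd = d − c.
The 4×4 boundary matrix has rank 3 and Smith normal form diag(1,1,1).

Reading off H_k = ker ∂_k / im ∂_{k+1}:

  H_0: rank C_0 − rank ∂_1 = 4 − 3 = 1, and the invariant factors of ∂_1 are all 1, so H_0 ≅ Z.
  H_1: rank ker ∂_1 − rank ∂_2 = (4 − 3) − 0 = 1, and there is no ∂_2, so H_1 ≅ Z.

As a check, the Euler characteristic is 4 − 4 = 0, which agrees with 1 − 1 = 0.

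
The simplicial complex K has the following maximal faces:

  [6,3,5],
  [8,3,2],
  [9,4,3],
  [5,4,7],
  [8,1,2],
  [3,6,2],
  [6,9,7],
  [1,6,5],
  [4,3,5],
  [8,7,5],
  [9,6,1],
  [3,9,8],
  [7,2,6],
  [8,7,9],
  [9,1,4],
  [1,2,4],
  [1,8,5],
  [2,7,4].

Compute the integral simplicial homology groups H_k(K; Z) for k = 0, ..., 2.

Order the vertices as 1 < 2 < 3 < 4 < 5 < 6 < 7 < 8 < 9. Listing each simplex with vertices in this order, K has dimension 2 with simplices:

  0-simplices (9): [1], [2], [3], [4], [5], [6], [7], [8], [9]
  1-simplices (27): (27 of them)
  2-simplices (18): [1,2,4], [1,2,8], [1,4,9], [1,5,6], [1,5,8], [1,6,9], [2,3,6], [2,3,8], [2,4,7], [2,6,7], [3,4,5], [3,4,9], [3,5,6], [3,8,9], [4,5,7], [5,7,8], [6,7,9], [7,8,9]

Hence C_0 ≅ Z^9, C_1 ≅ Z^27, C_2 ≅ Z^18.

Boundary ∂_1: C_1 → C_0 maps an edge to its endpoints' difference, ∂[p,q] = q − p. For instance
  ∂[5,7] = [7] − [5].
The resulting 9×27 matrix has rank 8, and its Smith normal form has invariant factors (1,1,1,1,1,1,1,1).

Boundary ∂_2: C_2 → C_1 acts by ∂[p,q,r] = [q,r] − [p,r] + [p,q]. For instance
  ∂[4,5,7] = [5,7] − [4,7] + [4,5],
  ∂[1,5,8] = [5,8] − [1,8] + [1,5].
The resulting 27×18 matrix has rank 17, and its Smith normal form has invariant factors (1,1,1,1,1,1,1,1,1,1,1,1,1,1,1,1,1).

Computing H_k = (kernel of ∂_k) / (image of ∂_{k+1}):

  H_0: rank C_0 − rank ∂_1 = 9 − 8 = 1, and the invariant factors of ∂_1 are all 1, so H_0 ≅ Z.
  H_1: rank ker ∂_1 − rank ∂_2 = (27 − 8) − 17 = 2, and the invariant factors of ∂_2 are all 1, so H_1 ≅ Z^2.
  H_2: rank ker ∂_2 − rank ∂_3 = (18 − 17) − 0 = 1, and there is no ∂_3, so H_2 ≅ Z.

(K is a triangulation of the torus T^2.)

H_0 = Z,  H_1 = Z^2,  H_2 = Z.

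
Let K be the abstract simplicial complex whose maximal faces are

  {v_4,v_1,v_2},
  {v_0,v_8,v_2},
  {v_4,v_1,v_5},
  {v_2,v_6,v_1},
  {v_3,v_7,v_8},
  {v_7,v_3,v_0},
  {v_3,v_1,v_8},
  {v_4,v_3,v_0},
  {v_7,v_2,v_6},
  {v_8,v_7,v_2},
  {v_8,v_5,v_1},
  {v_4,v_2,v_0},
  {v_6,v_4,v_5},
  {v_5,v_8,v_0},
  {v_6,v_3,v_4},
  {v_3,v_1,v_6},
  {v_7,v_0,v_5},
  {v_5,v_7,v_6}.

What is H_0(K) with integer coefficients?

Fix the vertex order v_0 < v_1 < v_2 < v_3 < v_4 < v_5 < v_6 < v_7 < v_8 and write every simplex with vertices in increasing order. Then dim K = 2 and the simplices of K are:

  0-simplices (9): [v_0], [v_1], [v_2], [v_3], [v_4], [v_5], [v_6], [v_7], [v_8]
  1-simplices (27): (27 of them)
  2-simplices (18): (18 of them)

Hence C_0 ≅ Z^9, C_1 ≅ Z^27, C_2 ≅ Z^18.

∂_1: C_1 → C_0 is given by ∂[p,q] = [q] − [p]. For instance
  ∂[v_0,v_7] = [v_7] − [v_0].
The 9×27 boundary matrix has rank 8 and Smith normal form diag(1,1,1,1,1,1,1,1).

The boundary map ∂_2: C_2 → C_1 maps a triangle to the signed sum of its edges. For instance
  ∂[v_4,v_5,v_6] = [v_5,v_6] − [v_4,v_6] + [v_4,v_5],
  ∂[v_5,v_6,v_7] = [v_6,v_7] − [v_5,v_7] + [v_5,v_6].
As a 27×18 matrix over Z this has rank 18, with invariant factors (1,1,1,1,1,1,1,1,1,1,1,1,1,1,1,1,1,2).

Computing H_k = (kernel of ∂_k) / (image of ∂_{k+1}):

  H_0: rank C_0 − rank ∂_1 = 9 − 8 = 1, and the invariant factors of ∂_1 are all 1, so H_0 ≅ Z.

(K is a triangulation of the Klein bottle.)

H_0 ≅ Z.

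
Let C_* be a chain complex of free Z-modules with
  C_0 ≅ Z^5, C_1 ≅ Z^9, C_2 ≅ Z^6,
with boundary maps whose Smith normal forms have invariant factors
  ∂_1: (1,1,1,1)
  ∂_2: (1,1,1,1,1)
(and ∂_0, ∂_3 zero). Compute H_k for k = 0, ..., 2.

H_0 ≅ Z,  H_1 = 0,  H_2 ≅ Z.

H_0: b_0 = 5 − 0 − 4 = 1; torsion from ∂_1 factors > 1: none. So H_0 ≅ Z.
H_1: b_1 = 9 − 4 − 5 = 0; torsion from ∂_2 factors > 1: none. So H_1 ≅ 0.
H_2: b_2 = 6 − 5 − 0 = 1; torsion from ∂_3 factors > 1: none. So H_2 ≅ Z.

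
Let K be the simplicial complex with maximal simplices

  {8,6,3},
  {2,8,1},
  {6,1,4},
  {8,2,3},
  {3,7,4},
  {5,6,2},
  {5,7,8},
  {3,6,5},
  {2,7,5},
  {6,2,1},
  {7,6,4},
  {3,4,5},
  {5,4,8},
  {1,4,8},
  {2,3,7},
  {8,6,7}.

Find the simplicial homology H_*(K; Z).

Take the total order 1 < 2 < 3 < 4 < 5 < 6 < 7 < 8 on the vertex set. Then K (dimension 2) consists of the simplices:

  0-simplices (8): [1], [2], [3], [4], [5], [6], [7], [8]
  1-simplices (24): (24 of them)
  2-simplices (16): [1,2,6], [1,2,8], [1,4,6], [1,4,8], [2,3,7], [2,3,8], [2,5,6], [2,5,7], [3,4,5], [3,4,7], [3,5,6], [3,6,8], [4,5,8], [4,6,7], [5,7,8], [6,7,8]

giving chain groups C_0 ≅ Z^8, C_1 ≅ Z^24, C_2 ≅ Z^16.

∂_1: C_1 → C_0 is given by ∂[p,q] = [q] − [p].
This gives a 8×24 integer matrix of rank 7; reducing to Smith normal form yields diagonal entries (1,1,1,1,1,1,1).

∂_2: C_2 → C_1 maps a triangle to the signed sum of its edges. For instance
  ∂[5,7,8] = [7,8] − [5,8] + [5,7],
  ∂[4,6,7] = [6,7] − [4,7] + [4,6].
This gives a 24×16 integer matrix of rank 15; reducing to Smith normal form yields diagonal entries (1,1,1,1,1,1,1,1,1,1,1,1,1,1,1).

Now H_k = ker ∂_k / im ∂_{k+1}, so:

  H_0: rank C_0 − rank ∂_1 = 8 − 7 = 1, and the invariant factors of ∂_1 are all 1, so H_0 = Z.
  H_1: rank ker ∂_1 − rank ∂_2 = (24 − 7) − 15 = 2, and the invariant factors of ∂_2 are all 1, so H_1 = Z^2.
  H_2: rank ker ∂_2 − rank ∂_3 = (16 − 15) − 0 = 1, and there is no ∂_3, so H_2 = Z.

As a check, the Euler characteristic is 8 − 24 + 16 = 0, which agrees with 1 − 2 + 1 = 0.

H_0 ≅ Z,  H_1 ≅ Z^2,  H_2 ≅ Z.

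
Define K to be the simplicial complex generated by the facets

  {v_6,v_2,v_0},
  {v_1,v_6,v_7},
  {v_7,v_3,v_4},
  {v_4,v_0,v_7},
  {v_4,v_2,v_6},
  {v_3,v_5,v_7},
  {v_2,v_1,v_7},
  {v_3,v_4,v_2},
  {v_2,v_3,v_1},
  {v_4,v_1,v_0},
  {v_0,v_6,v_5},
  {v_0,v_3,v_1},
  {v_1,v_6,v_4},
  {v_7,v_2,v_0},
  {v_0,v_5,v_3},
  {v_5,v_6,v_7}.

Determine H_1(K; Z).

H_1 = Z^2.

Fix the vertex order v_0 < v_1 < v_2 < v_3 < v_4 < v_5 < v_6 < v_7 and write every simplex with vertices in increasing order. Then dim K = 2 and the simplices of K are:

  0-simplices (8): [v_0], [v_1], [v_2], [v_3], [v_4], [v_5], [v_6], [v_7]
  1-simplices (24): (24 of them)
  2-simplices (16): (16 of them)

giving chain groups C_0 ≅ Z^8, C_1 ≅ Z^24, C_2 ≅ Z^16.

∂_1: C_1 → C_0 maps an edge to its endpoints' difference, ∂[p,q] = q − p.
The 8×24 boundary matrix has rank 7 and Smith normal form diag(1,1,1,1,1,1,1).

The boundary map ∂_2: C_2 → C_1 sends each 2-simplex [p,q,r] to [q,r] − [p,r] + [p,q]. For instance
  ∂[v_1,v_2,v_3] = [v_2,v_3] − [v_1,v_3] + [v_1,v_2],
  ∂[v_2,v_3,v_4] = [v_3,v_4] − [v_2,v_4] + [v_2,v_3].
This gives a 24×16 integer matrix of rank 15; reducing to Smith normal form yields diagonal entries (1,1,1,1,1,1,1,1,1,1,1,1,1,1,1).

Now H_k = ker ∂_k / im ∂_{k+1}, so:

  H_1: rank ker ∂_1 − rank ∂_2 = (24 − 7) − 15 = 2, and the invariant factors of ∂_2 are all 1, so H_1 ≅ Z^2.

(K is a triangulation of the torus T^2.)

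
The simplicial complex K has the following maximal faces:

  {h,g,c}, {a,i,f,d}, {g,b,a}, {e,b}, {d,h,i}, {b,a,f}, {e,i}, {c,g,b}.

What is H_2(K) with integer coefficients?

H_2 ≅ 0.

K has 9 vertices, 18 edges, 9 triangles, 1 3-simplex.
rank ∂_2 = 8, rank ∂_3 = 1 ⇒ b_2 = 9 − 8 − 1 = 0; all invariant factors of ∂_3 are 1 so no torsion. So H_2 = 0.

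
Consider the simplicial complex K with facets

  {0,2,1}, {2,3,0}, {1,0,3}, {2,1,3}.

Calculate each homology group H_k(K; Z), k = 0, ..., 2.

H_0 ≅ Z,  H_1 = 0,  H_2 ≅ Z.

K has 4 vertices, 6 edges, 4 triangles.
rank ∂_0 = 0, rank ∂_1 = 3 ⇒ b_0 = 4 − 0 − 3 = 1; all invariant factors of ∂_1 are 1 so no torsion. So H_0 ≅ Z.
rank ∂_1 = 3, rank ∂_2 = 3 ⇒ b_1 = 6 − 3 − 3 = 0; all invariant factors of ∂_2 are 1 so no torsion. So H_1 ≅ 0.
rank ∂_2 = 3, rank ∂_3 = 0 ⇒ b_2 = 4 − 3 − 0 = 1. So H_2 ≅ Z.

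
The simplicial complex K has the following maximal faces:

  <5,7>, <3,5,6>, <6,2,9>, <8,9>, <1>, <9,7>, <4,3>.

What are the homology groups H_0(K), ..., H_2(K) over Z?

Fix the vertex order 1 < 2 < 3 < 4 < 5 < 6 < 7 < 8 < 9 and write every simplex with vertices in increasing order. Then dim K = 2 and the simplices of K are:

  0-simplices (9): [1], [2], [3], [4], [5], [6], [7], [8], [9]
  1-simplices (10): [2,6], [2,9], [3,4], [3,5], [3,6], [5,6], [5,7], [6,9], [7,9], [8,9]
  2-simplices (2): [2,6,9], [3,5,6]

giving chain groups C_0 ≅ Z^9, C_1 ≅ Z^10, C_2 ≅ Z^2.

Boundary ∂_1: C_1 → C_0 sends each edge [p,q] (with p < q) to q − p. For instance
  ∂[7,9] = [9] − [7].
This gives a 9×10 integer matrix of rank 7; reducing to Smith normal form yields diagonal entries (1,1,1,1,1,1,1).

∂_2: C_2 → C_1 maps a triangle to the signed sum of its edges. For instance
  ∂[3,5,6] = [5,6] − [3,6] + [3,5],
  ∂[2,6,9] = [6,9] − [2,9] + [2,6].
As a 10×2 matrix over Z this has rank 2, with invariant factors (1,1).

Reading off H_k = ker ∂_k / im ∂_{k+1}:

  H_0: rank C_0 − rank ∂_1 = 9 − 7 = 2, and the invariant factors of ∂_1 are all 1, so H_0 = Z^2.
  H_1: rank ker ∂_1 − rank ∂_2 = (10 − 7) − 2 = 1, and the invariant factors of ∂_2 are all 1, so H_1 = Z.
  H_2: rank ker ∂_2 − rank ∂_3 = (2 − 2) − 0 = 0, and there is no ∂_3, so H_2 = 0.

H_0 ≅ Z^2,  H_1 ≅ Z,  H_2 = 0.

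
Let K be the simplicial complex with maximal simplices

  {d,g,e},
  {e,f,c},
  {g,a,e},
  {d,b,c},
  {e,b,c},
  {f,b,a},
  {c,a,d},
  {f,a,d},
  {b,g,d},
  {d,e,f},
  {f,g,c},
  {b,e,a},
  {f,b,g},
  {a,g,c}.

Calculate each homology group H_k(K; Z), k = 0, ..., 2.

We work with the vertex ordering a < b < c < d < e < f < g. The simplices of K, each written with vertices in increasing order, are:

  0-simplices (7): a, b, c, d, e, f, g
  1-simplices (21): ab, ac, ad, ae, af, ag, bc, bd, be, bf, bg, cd, ce, cf, cg, de, df, dg, ef, eg, fg
  2-simplices (14): abe, abf, acd, acg, adf, aeg, bcd, bce, bdg, bfg, cef, cfg, def, deg

giving chain groups C_0 ≅ Z^7, C_1 ≅ Z^21, C_2 ≅ Z^14.

The boundary map ∂_1: C_1 → C_0 sends each edge [p,q] (with p < q) to q − p. For instance
  ∂eg = g − e.
This gives a 7×21 integer matrix of rank 6; reducing to Smith normal form yields diagonal entries (1,1,1,1,1,1).

The boundary map ∂_2: C_2 → C_1 acts by ∂[p,q,r] = [q,r] − [p,r] + [p,q]. For instance
  ∂adf = df − af + ad,
  ∂bce = ce − be + bc.
The 21×14 boundary matrix has rank 13 and Smith normal form diag(1,1,1,1,1,1,1,1,1,1,1,1,1).

Now H_k = ker ∂_k / im ∂_{k+1}, so:

  H_0: rank C_0 − rank ∂_1 = 7 − 6 = 1, and the invariant factors of ∂_1 are all 1, so H_0 = Z.
  H_1: rank ker ∂_1 − rank ∂_2 = (21 − 6) − 13 = 2, and the invariant factors of ∂_2 are all 1, so H_1 = Z^2.
  H_2: rank ker ∂_2 − rank ∂_3 = (14 − 13) − 0 = 1, and there is no ∂_3, so H_2 = Z.

H_0 ≅ Z,  H_1 ≅ Z^2,  H_2 ≅ Z.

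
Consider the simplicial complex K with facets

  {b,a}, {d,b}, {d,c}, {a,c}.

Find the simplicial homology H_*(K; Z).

H_0 = Z,  H_1 = Z.

Order the vertices as a < b < c < d. Listing each simplex with vertices in this order, K has dimension 1 with simplices:

  0-simplices (4): a, b, c, d
  1-simplices (4): ab, ac, bd, cd

Hence C_0 ≅ Z^4, C_1 ≅ Z^4.

∂_1: C_1 → C_0 is given by ∂[p,q] = [q] − [p]. For instance
  ∂cd = d − c.
The resulting 4×4 matrix has rank 3, and its Smith normal form has invariant factors (1,1,1).

From H_k ≅ ker(∂_k) / im(∂_{k+1}) we obtain:

  H_0: rank C_0 − rank ∂_1 = 4 − 3 = 1, and the invariant factors of ∂_1 are all 1, so H_0 ≅ Z.
  H_1: rank ker ∂_1 − rank ∂_2 = (4 − 3) − 0 = 1, and there is no ∂_2, so H_1 ≅ Z.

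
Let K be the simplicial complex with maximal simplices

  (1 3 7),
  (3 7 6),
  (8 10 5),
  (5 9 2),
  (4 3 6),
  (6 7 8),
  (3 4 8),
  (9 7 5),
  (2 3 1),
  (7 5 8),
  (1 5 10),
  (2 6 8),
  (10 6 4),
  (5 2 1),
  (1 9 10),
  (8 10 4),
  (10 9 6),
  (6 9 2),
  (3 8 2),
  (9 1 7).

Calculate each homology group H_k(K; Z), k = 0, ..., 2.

Order the vertices as 1 < 2 < 3 < 4 < 5 < 6 < 7 < 8 < 9 < 10. Listing each simplex with vertices in this order, K has dimension 2 with simplices:

  0-simplices (10): [1], [2], [3], [4], [5], [6], [7], [8], [9], [10]
  1-simplices (30): (30 of them)
  2-simplices (20): (20 of them)

so the chain groups are C_0 ≅ Z^10, C_1 ≅ Z^30, C_2 ≅ Z^20.

∂_1: C_1 → C_0 sends each edge [p,q] (with p < q) to q − p.
The resulting 10×30 matrix has rank 9, and its Smith normal form has invariant factors (1,1,1,1,1,1,1,1,1).

∂_2: C_2 → C_1 sends each 2-simplex [p,q,r] to [q,r] − [p,r] + [p,q]. For instance
  ∂[4,6,10] = [6,10] − [4,10] + [4,6],
  ∂[5,7,8] = [7,8] − [5,8] + [5,7].
This gives a 30×20 integer matrix of rank 20; reducing to Smith normal form yields diagonal entries (1,1,1,1,1,1,1,1,1,1,1,1,1,1,1,1,1,1,1,2).

From H_k ≅ ker(∂_k) / im(∂_{k+1}) we obtain:

  H_0: rank C_0 − rank ∂_1 = 10 − 9 = 1, and the invariant factors of ∂_1 are all 1, so H_0 = Z.
  H_1: rank ker ∂_1 − rank ∂_2 = (30 − 9) − 20 = 1, and ∂_2 has invariant factor 2 > 1, so H_1 = Z ⊕ Z/2Z.
  H_2: rank ker ∂_2 − rank ∂_3 = (20 − 20) − 0 = 0, and there is no ∂_3, so H_2 = 0.

H_0 = Z,  H_1 = Z ⊕ Z/2Z,  H_2 = 0.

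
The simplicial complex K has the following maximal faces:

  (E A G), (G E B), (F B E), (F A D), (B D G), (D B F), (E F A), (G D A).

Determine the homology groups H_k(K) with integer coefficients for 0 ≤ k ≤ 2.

H_0 = Z,  H_1 = 0,  H_2 = Z.

Take the total order A < B < D < E < F < G on the vertex set. Then K (dimension 2) consists of the simplices:

  0-simplices (6): A, B, D, E, F, G
  1-simplices (12): AD, AE, AF, AG, BD, BE, BF, BG, DF, DG, EF, EG
  2-simplices (8): ADF, ADG, AEF, AEG, BDF, BDG, BEF, BEG

giving chain groups C_0 ≅ Z^6, C_1 ≅ Z^12, C_2 ≅ Z^8.

The boundary map ∂_1: C_1 → C_0 sends each edge [p,q] (with p < q) to q − p. For instance
  ∂BE = E − B.
As a 6×12 matrix over Z this has rank 5, with invariant factors (1,1,1,1,1).

The boundary map ∂_2: C_2 → C_1 maps a triangle to the signed sum of its edges. For instance
  ∂ADG = DG − AG + AD,
  ∂BEF = EF − BF + BE.
As a 12×8 matrix over Z this has rank 7, with invariant factors (1,1,1,1,1,1,1).

Reading off H_k = ker ∂_k / im ∂_{k+1}:

  H_0: rank C_0 − rank ∂_1 = 6 − 5 = 1, and the invariant factors of ∂_1 are all 1, so H_0 ≅ Z.
  H_1: rank ker ∂_1 − rank ∂_2 = (12 − 5) − 7 = 0, and the invariant factors of ∂_2 are all 1, so H_1 ≅ 0.
  H_2: rank ker ∂_2 − rank ∂_3 = (8 − 7) − 0 = 1, and there is no ∂_3, so H_2 ≅ Z.

As a check, the Euler characteristic is 6 − 12 + 8 = 2, which agrees with 1 − 0 + 1 = 2.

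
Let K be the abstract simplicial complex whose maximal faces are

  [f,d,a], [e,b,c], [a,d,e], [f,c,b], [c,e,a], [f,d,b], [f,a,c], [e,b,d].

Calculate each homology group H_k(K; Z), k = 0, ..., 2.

H_0 ≅ Z,  H_1 = 0,  H_2 ≅ Z.

Order the vertices as a < b < c < d < e < f. Listing each simplex with vertices in this order, K has dimension 2 with simplices:

  0-simplices (6): a, b, c, d, e, f
  1-simplices (12): ac, ad, ae, af, bc, bd, be, bf, ce, cf, de, df
  2-simplices (8): ace, acf, ade, adf, bce, bcf, bde, bdf

so the chain groups are C_0 ≅ Z^6, C_1 ≅ Z^12, C_2 ≅ Z^8.

Boundary ∂_1: C_1 → C_0 maps an edge to its endpoints' difference, ∂[p,q] = q − p.
As a 6×12 matrix over Z this has rank 5, with invariant factors (1,1,1,1,1).

∂_2: C_2 → C_1 maps a triangle to the signed sum of its edges. For instance
  ∂bcf = cf − bf + bc,
  ∂ade = de − ae + ad.
The 12×8 boundary matrix has rank 7 and Smith normal form diag(1,1,1,1,1,1,1).

Reading off H_k = ker ∂_k / im ∂_{k+1}:

  H_0: rank C_0 − rank ∂_1 = 6 − 5 = 1, and the invariant factors of ∂_1 are all 1, so H_0 = Z.
  H_1: rank ker ∂_1 − rank ∂_2 = (12 − 5) − 7 = 0, and the invariant factors of ∂_2 are all 1, so H_1 = 0.
  H_2: rank ker ∂_2 − rank ∂_3 = (8 − 7) − 0 = 1, and there is no ∂_3, so H_2 = Z.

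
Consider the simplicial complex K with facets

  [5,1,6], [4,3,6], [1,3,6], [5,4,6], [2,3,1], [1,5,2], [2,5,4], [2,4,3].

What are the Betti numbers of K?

Take the total order 1 < 2 < 3 < 4 < 5 < 6 on the vertex set. Then K (dimension 2) consists of the simplices:

  0-simplices (6): [1], [2], [3], [4], [5], [6]
  1-simplices (12): [1,2], [1,3], [1,5], [1,6], [2,3], [2,4], [2,5], [3,4], [3,6], [4,5], [4,6], [5,6]
  2-simplices (8): [1,2,3], [1,2,5], [1,3,6], [1,5,6], [2,3,4], [2,4,5], [3,4,6], [4,5,6]

Hence C_0 ≅ Z^6, C_1 ≅ Z^12, C_2 ≅ Z^8.

The boundary map ∂_1: C_1 → C_0 is given by ∂[p,q] = [q] − [p].
The resulting 6×12 matrix has rank 5, and its Smith normal form has invariant factors (1,1,1,1,1).

∂_2: C_2 → C_1 sends each 2-simplex [p,q,r] to [q,r] − [p,r] + [p,q]. For instance
  ∂[2,4,5] = [4,5] − [2,5] + [2,4],
  ∂[3,4,6] = [4,6] − [3,6] + [3,4].
The resulting 12×8 matrix has rank 7, and its Smith normal form has invariant factors (1,1,1,1,1,1,1).

From H_k ≅ ker(∂_k) / im(∂_{k+1}) we obtain:

  H_0: rank C_0 − rank ∂_1 = 6 − 5 = 1, and the invariant factors of ∂_1 are all 1, so H_0 ≅ Z.
  H_1: rank ker ∂_1 − rank ∂_2 = (12 − 5) − 7 = 0, and the invariant factors of ∂_2 are all 1, so H_1 ≅ 0.
  H_2: rank ker ∂_2 − rank ∂_3 = (8 − 7) − 0 = 1, and there is no ∂_3, so H_2 ≅ Z.

As a check, the Euler characteristic is 6 − 12 + 8 = 2, which agrees with 1 − 0 + 1 = 2.

Hence the Betti numbers are b_0 = 1, b_1 = 0, b_2 = 1.

b_0 = 1, b_1 = 0, b_2 = 1.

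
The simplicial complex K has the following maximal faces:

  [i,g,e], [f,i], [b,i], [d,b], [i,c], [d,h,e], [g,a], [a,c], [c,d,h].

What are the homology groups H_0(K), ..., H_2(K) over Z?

Take the total order a < b < c < d < e < f < g < h < i on the vertex set. Then K (dimension 2) consists of the simplices:

  0-simplices (9): a, b, c, d, e, f, g, h, i
  1-simplices (14): ac, ag, bd, bi, cd, ch, ci, de, dh, eg, eh, ei, fi, gi
  2-simplices (3): cdh, deh, egi

so the chain groups are C_0 ≅ Z^9, C_1 ≅ Z^14, C_2 ≅ Z^3.

The boundary map ∂_1: C_1 → C_0 maps an edge to its endpoints' difference, ∂[p,q] = q − p. For instance
  ∂ac = c − a.
This gives a 9×14 integer matrix of rank 8; reducing to Smith normal form yields diagonal entries (1,1,1,1,1,1,1,1).

Boundary ∂_2: C_2 → C_1 maps a triangle to the signed sum of its edges. For instance
  ∂egi = gi − ei + eg,
  ∂deh = eh − dh + de.
The 14×3 boundary matrix has rank 3 and Smith normal form diag(1,1,1).

Computing H_k = (kernel of ∂_k) / (image of ∂_{k+1}):

  H_0: rank C_0 − rank ∂_1 = 9 − 8 = 1, and the invariant factors of ∂_1 are all 1, so H_0 ≅ Z.
  H_1: rank ker ∂_1 − rank ∂_2 = (14 − 8) − 3 = 3, and the invariant factors of ∂_2 are all 1, so H_1 ≅ Z^3.
  H_2: rank ker ∂_2 − rank ∂_3 = (3 − 3) − 0 = 0, and there is no ∂_3, so H_2 ≅ 0.

H_0 = Z,  H_1 = Z^3,  H_2 = 0.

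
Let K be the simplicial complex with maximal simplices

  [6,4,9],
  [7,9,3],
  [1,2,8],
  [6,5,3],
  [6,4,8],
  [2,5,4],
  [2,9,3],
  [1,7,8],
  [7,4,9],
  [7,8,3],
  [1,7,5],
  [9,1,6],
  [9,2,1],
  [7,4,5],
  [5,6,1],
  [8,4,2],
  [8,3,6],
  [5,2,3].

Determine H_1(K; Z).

H_1 ≅ Z^2.

K has 9 vertices, 27 edges, 18 triangles.
rank ∂_1 = 8, rank ∂_2 = 17 ⇒ b_1 = 27 − 8 − 17 = 2; all invariant factors of ∂_2 are 1 so no torsion. So H_1 ≅ Z^2.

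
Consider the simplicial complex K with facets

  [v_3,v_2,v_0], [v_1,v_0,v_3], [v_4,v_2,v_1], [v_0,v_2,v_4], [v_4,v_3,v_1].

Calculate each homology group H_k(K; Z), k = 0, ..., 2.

H_0 = Z,  H_1 = Z,  H_2 = 0.

Fix the vertex order v_0 < v_1 < v_2 < v_3 < v_4 and write every simplex with vertices in increasing order. Then dim K = 2 and the simplices of K are:

  0-simplices (5): [v_0], [v_1], [v_2], [v_3], [v_4]
  1-simplices (10): [v_0,v_1], [v_0,v_2], [v_0,v_3], [v_0,v_4], [v_1,v_2], [v_1,v_3], [v_1,v_4], [v_2,v_3], [v_2,v_4], [v_3,v_4]
  2-simplices (5): [v_0,v_1,v_3], [v_0,v_2,v_3], [v_0,v_2,v_4], [v_1,v_2,v_4], [v_1,v_3,v_4]

so the chain groups are C_0 ≅ Z^5, C_1 ≅ Z^10, C_2 ≅ Z^5.

The boundary map ∂_1: C_1 → C_0 is given by ∂[p,q] = [q] − [p]. For instance
  ∂[v_3,v_4] = [v_4] − [v_3].
This gives a 5×10 integer matrix of rank 4; reducing to Smith normal form yields diagonal entries (1,1,1,1).

Boundary ∂_2: C_2 → C_1 acts by ∂[p,q,r] = [q,r] − [p,r] + [p,q]. For instance
  ∂[v_0,v_2,v_4] = [v_2,v_4] − [v_0,v_4] + [v_0,v_2],
  ∂[v_0,v_1,v_3] = [v_1,v_3] − [v_0,v_3] + [v_0,v_1].
The resulting 10×5 matrix has rank 5, and its Smith normal form has invariant factors (1,1,1,1,1).

Now H_k = ker ∂_k / im ∂_{k+1}, so:

  H_0: rank C_0 − rank ∂_1 = 5 − 4 = 1, and the invariant factors of ∂_1 are all 1, so H_0 = Z.
  H_1: rank ker ∂_1 − rank ∂_2 = (10 − 4) − 5 = 1, and the invariant factors of ∂_2 are all 1, so H_1 = Z.
  H_2: rank ker ∂_2 − rank ∂_3 = (5 − 5) − 0 = 0, and there is no ∂_3, so H_2 = 0.

As a check, the Euler characteristic is 5 − 10 + 5 = 0, which agrees with 1 − 1 + 0 = 0.
(K is a triangulation of the Möbius band.)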